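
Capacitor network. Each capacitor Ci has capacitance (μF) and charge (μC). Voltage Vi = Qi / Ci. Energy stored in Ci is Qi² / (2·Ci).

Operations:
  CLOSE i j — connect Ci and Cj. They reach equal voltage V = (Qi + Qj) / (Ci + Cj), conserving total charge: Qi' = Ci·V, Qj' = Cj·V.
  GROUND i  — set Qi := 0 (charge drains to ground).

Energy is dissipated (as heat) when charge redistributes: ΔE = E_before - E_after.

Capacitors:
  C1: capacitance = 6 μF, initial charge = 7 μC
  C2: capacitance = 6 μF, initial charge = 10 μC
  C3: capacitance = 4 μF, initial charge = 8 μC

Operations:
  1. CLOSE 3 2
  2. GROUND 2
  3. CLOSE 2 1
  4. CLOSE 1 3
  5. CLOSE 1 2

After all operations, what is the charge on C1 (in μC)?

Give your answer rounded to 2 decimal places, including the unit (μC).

Answer: 4.96 μC

Derivation:
Initial: C1(6μF, Q=7μC, V=1.17V), C2(6μF, Q=10μC, V=1.67V), C3(4μF, Q=8μC, V=2.00V)
Op 1: CLOSE 3-2: Q_total=18.00, C_total=10.00, V=1.80; Q3=7.20, Q2=10.80; dissipated=0.133
Op 2: GROUND 2: Q2=0; energy lost=9.720
Op 3: CLOSE 2-1: Q_total=7.00, C_total=12.00, V=0.58; Q2=3.50, Q1=3.50; dissipated=2.042
Op 4: CLOSE 1-3: Q_total=10.70, C_total=10.00, V=1.07; Q1=6.42, Q3=4.28; dissipated=1.776
Op 5: CLOSE 1-2: Q_total=9.92, C_total=12.00, V=0.83; Q1=4.96, Q2=4.96; dissipated=0.355
Final charges: Q1=4.96, Q2=4.96, Q3=4.28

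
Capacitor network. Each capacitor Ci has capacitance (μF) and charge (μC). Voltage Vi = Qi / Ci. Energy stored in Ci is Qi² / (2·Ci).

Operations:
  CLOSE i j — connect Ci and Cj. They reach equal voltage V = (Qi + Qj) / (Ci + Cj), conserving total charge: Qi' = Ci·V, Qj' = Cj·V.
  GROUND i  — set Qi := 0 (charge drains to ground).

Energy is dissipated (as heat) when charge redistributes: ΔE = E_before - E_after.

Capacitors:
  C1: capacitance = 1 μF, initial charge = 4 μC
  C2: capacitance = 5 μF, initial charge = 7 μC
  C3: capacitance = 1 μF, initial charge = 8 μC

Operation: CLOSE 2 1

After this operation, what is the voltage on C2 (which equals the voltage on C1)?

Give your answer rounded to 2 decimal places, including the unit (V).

Answer: 1.83 V

Derivation:
Initial: C1(1μF, Q=4μC, V=4.00V), C2(5μF, Q=7μC, V=1.40V), C3(1μF, Q=8μC, V=8.00V)
Op 1: CLOSE 2-1: Q_total=11.00, C_total=6.00, V=1.83; Q2=9.17, Q1=1.83; dissipated=2.817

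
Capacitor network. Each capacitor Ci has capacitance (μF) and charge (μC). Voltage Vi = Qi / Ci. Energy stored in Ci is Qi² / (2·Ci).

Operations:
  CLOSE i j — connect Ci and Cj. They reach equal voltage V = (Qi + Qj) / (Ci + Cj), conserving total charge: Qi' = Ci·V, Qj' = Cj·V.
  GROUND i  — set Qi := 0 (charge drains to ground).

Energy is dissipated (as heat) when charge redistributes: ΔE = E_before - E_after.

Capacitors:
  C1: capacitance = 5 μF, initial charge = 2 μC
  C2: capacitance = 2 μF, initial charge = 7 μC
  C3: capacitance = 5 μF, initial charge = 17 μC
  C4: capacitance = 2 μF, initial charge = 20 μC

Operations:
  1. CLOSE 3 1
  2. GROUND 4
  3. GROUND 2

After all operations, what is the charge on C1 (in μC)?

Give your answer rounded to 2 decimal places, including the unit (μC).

Initial: C1(5μF, Q=2μC, V=0.40V), C2(2μF, Q=7μC, V=3.50V), C3(5μF, Q=17μC, V=3.40V), C4(2μF, Q=20μC, V=10.00V)
Op 1: CLOSE 3-1: Q_total=19.00, C_total=10.00, V=1.90; Q3=9.50, Q1=9.50; dissipated=11.250
Op 2: GROUND 4: Q4=0; energy lost=100.000
Op 3: GROUND 2: Q2=0; energy lost=12.250
Final charges: Q1=9.50, Q2=0.00, Q3=9.50, Q4=0.00

Answer: 9.50 μC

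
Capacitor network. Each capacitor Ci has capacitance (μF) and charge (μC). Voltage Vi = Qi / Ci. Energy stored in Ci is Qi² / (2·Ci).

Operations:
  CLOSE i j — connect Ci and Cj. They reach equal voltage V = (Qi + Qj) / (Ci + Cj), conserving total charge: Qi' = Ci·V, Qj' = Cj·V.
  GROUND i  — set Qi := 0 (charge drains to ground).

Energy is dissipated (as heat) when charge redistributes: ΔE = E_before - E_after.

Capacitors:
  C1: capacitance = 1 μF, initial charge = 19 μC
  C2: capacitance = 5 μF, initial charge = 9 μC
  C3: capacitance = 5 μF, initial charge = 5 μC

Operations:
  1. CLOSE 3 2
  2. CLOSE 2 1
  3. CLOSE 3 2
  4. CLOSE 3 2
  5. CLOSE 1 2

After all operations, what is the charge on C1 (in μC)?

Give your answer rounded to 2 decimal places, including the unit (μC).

Initial: C1(1μF, Q=19μC, V=19.00V), C2(5μF, Q=9μC, V=1.80V), C3(5μF, Q=5μC, V=1.00V)
Op 1: CLOSE 3-2: Q_total=14.00, C_total=10.00, V=1.40; Q3=7.00, Q2=7.00; dissipated=0.800
Op 2: CLOSE 2-1: Q_total=26.00, C_total=6.00, V=4.33; Q2=21.67, Q1=4.33; dissipated=129.067
Op 3: CLOSE 3-2: Q_total=28.67, C_total=10.00, V=2.87; Q3=14.33, Q2=14.33; dissipated=10.756
Op 4: CLOSE 3-2: Q_total=28.67, C_total=10.00, V=2.87; Q3=14.33, Q2=14.33; dissipated=0.000
Op 5: CLOSE 1-2: Q_total=18.67, C_total=6.00, V=3.11; Q1=3.11, Q2=15.56; dissipated=0.896
Final charges: Q1=3.11, Q2=15.56, Q3=14.33

Answer: 3.11 μC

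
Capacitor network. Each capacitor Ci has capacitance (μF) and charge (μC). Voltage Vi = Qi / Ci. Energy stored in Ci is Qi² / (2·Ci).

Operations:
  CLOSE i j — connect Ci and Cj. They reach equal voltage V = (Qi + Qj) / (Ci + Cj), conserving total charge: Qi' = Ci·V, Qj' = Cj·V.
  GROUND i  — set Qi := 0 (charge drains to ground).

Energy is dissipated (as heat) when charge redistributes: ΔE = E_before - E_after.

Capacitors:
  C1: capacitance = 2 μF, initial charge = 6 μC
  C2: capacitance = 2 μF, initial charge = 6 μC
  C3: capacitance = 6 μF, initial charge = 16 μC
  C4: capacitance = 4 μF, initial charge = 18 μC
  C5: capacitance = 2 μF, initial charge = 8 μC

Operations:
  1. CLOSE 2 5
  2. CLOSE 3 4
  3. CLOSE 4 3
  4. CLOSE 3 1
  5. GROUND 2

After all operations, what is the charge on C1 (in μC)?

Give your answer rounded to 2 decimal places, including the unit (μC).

Answer: 6.60 μC

Derivation:
Initial: C1(2μF, Q=6μC, V=3.00V), C2(2μF, Q=6μC, V=3.00V), C3(6μF, Q=16μC, V=2.67V), C4(4μF, Q=18μC, V=4.50V), C5(2μF, Q=8μC, V=4.00V)
Op 1: CLOSE 2-5: Q_total=14.00, C_total=4.00, V=3.50; Q2=7.00, Q5=7.00; dissipated=0.500
Op 2: CLOSE 3-4: Q_total=34.00, C_total=10.00, V=3.40; Q3=20.40, Q4=13.60; dissipated=4.033
Op 3: CLOSE 4-3: Q_total=34.00, C_total=10.00, V=3.40; Q4=13.60, Q3=20.40; dissipated=0.000
Op 4: CLOSE 3-1: Q_total=26.40, C_total=8.00, V=3.30; Q3=19.80, Q1=6.60; dissipated=0.120
Op 5: GROUND 2: Q2=0; energy lost=12.250
Final charges: Q1=6.60, Q2=0.00, Q3=19.80, Q4=13.60, Q5=7.00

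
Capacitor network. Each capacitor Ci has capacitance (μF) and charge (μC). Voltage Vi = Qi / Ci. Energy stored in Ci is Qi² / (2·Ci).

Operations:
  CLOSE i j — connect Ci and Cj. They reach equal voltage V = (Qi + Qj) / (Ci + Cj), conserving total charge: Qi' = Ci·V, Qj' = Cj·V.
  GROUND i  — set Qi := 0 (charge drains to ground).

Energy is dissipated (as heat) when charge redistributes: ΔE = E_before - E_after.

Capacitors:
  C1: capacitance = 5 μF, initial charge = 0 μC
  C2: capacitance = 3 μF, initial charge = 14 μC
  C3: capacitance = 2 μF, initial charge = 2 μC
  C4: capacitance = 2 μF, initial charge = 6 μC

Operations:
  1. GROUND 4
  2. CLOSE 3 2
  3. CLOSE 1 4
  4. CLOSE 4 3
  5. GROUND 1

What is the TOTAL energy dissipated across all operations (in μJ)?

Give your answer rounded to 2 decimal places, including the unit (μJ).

Answer: 22.19 μJ

Derivation:
Initial: C1(5μF, Q=0μC, V=0.00V), C2(3μF, Q=14μC, V=4.67V), C3(2μF, Q=2μC, V=1.00V), C4(2μF, Q=6μC, V=3.00V)
Op 1: GROUND 4: Q4=0; energy lost=9.000
Op 2: CLOSE 3-2: Q_total=16.00, C_total=5.00, V=3.20; Q3=6.40, Q2=9.60; dissipated=8.067
Op 3: CLOSE 1-4: Q_total=0.00, C_total=7.00, V=0.00; Q1=0.00, Q4=0.00; dissipated=0.000
Op 4: CLOSE 4-3: Q_total=6.40, C_total=4.00, V=1.60; Q4=3.20, Q3=3.20; dissipated=5.120
Op 5: GROUND 1: Q1=0; energy lost=0.000
Total dissipated: 22.187 μJ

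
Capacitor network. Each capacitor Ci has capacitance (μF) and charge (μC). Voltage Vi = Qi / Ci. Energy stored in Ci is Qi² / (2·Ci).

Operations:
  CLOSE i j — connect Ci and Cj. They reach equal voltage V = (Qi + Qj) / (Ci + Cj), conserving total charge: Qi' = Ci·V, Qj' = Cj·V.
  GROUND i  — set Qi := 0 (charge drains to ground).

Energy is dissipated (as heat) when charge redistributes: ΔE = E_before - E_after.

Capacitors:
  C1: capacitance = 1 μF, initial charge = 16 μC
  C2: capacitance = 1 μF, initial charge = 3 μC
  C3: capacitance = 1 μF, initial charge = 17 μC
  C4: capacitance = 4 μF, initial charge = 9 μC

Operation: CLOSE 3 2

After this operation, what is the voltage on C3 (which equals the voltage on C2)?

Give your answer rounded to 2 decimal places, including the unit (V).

Initial: C1(1μF, Q=16μC, V=16.00V), C2(1μF, Q=3μC, V=3.00V), C3(1μF, Q=17μC, V=17.00V), C4(4μF, Q=9μC, V=2.25V)
Op 1: CLOSE 3-2: Q_total=20.00, C_total=2.00, V=10.00; Q3=10.00, Q2=10.00; dissipated=49.000

Answer: 10.00 V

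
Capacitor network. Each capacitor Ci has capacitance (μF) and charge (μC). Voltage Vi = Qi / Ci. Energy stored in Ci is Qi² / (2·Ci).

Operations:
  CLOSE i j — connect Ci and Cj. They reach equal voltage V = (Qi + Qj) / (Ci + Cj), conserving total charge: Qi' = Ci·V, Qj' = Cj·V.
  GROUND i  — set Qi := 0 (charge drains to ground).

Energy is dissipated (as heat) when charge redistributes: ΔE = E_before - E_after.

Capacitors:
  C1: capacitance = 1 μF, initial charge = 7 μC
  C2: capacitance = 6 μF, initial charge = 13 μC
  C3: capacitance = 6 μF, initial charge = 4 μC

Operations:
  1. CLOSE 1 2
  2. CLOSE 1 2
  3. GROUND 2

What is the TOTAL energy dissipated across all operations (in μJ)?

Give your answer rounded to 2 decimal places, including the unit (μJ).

Initial: C1(1μF, Q=7μC, V=7.00V), C2(6μF, Q=13μC, V=2.17V), C3(6μF, Q=4μC, V=0.67V)
Op 1: CLOSE 1-2: Q_total=20.00, C_total=7.00, V=2.86; Q1=2.86, Q2=17.14; dissipated=10.012
Op 2: CLOSE 1-2: Q_total=20.00, C_total=7.00, V=2.86; Q1=2.86, Q2=17.14; dissipated=0.000
Op 3: GROUND 2: Q2=0; energy lost=24.490
Total dissipated: 34.502 μJ

Answer: 34.50 μJ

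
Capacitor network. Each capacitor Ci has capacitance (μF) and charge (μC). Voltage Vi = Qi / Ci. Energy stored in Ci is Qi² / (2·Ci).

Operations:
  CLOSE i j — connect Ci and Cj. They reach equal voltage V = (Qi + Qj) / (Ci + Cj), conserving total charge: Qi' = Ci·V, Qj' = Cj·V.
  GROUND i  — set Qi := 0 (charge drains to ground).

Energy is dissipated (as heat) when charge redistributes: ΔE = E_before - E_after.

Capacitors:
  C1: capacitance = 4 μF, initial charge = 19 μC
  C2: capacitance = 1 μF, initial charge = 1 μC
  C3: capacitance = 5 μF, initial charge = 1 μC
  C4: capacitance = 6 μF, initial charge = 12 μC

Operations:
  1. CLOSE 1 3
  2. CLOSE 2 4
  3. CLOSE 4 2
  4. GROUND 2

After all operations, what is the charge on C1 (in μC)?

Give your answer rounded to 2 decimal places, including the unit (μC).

Answer: 8.89 μC

Derivation:
Initial: C1(4μF, Q=19μC, V=4.75V), C2(1μF, Q=1μC, V=1.00V), C3(5μF, Q=1μC, V=0.20V), C4(6μF, Q=12μC, V=2.00V)
Op 1: CLOSE 1-3: Q_total=20.00, C_total=9.00, V=2.22; Q1=8.89, Q3=11.11; dissipated=23.003
Op 2: CLOSE 2-4: Q_total=13.00, C_total=7.00, V=1.86; Q2=1.86, Q4=11.14; dissipated=0.429
Op 3: CLOSE 4-2: Q_total=13.00, C_total=7.00, V=1.86; Q4=11.14, Q2=1.86; dissipated=0.000
Op 4: GROUND 2: Q2=0; energy lost=1.724
Final charges: Q1=8.89, Q2=0.00, Q3=11.11, Q4=11.14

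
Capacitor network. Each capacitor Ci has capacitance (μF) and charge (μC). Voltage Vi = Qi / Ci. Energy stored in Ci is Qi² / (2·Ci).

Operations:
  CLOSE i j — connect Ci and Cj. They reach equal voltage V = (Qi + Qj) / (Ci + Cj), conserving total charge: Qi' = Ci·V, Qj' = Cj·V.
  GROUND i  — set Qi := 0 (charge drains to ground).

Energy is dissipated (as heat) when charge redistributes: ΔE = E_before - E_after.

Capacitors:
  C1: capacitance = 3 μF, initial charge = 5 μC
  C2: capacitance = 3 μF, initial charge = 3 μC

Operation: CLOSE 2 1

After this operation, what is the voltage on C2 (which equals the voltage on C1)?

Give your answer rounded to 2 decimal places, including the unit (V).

Answer: 1.33 V

Derivation:
Initial: C1(3μF, Q=5μC, V=1.67V), C2(3μF, Q=3μC, V=1.00V)
Op 1: CLOSE 2-1: Q_total=8.00, C_total=6.00, V=1.33; Q2=4.00, Q1=4.00; dissipated=0.333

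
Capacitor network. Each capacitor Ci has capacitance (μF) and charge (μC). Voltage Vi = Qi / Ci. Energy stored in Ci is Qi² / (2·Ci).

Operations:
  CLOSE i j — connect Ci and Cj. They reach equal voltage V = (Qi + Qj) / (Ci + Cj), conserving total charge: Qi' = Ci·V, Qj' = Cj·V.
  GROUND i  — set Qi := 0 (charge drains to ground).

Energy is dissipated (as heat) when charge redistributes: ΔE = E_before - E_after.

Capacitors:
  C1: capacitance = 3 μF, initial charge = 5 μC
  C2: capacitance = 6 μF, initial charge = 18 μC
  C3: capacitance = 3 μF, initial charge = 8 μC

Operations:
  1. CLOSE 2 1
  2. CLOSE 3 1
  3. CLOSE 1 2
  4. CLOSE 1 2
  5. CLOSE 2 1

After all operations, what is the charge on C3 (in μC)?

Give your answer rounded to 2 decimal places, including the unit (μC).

Answer: 7.83 μC

Derivation:
Initial: C1(3μF, Q=5μC, V=1.67V), C2(6μF, Q=18μC, V=3.00V), C3(3μF, Q=8μC, V=2.67V)
Op 1: CLOSE 2-1: Q_total=23.00, C_total=9.00, V=2.56; Q2=15.33, Q1=7.67; dissipated=1.778
Op 2: CLOSE 3-1: Q_total=15.67, C_total=6.00, V=2.61; Q3=7.83, Q1=7.83; dissipated=0.009
Op 3: CLOSE 1-2: Q_total=23.17, C_total=9.00, V=2.57; Q1=7.72, Q2=15.44; dissipated=0.003
Op 4: CLOSE 1-2: Q_total=23.17, C_total=9.00, V=2.57; Q1=7.72, Q2=15.44; dissipated=0.000
Op 5: CLOSE 2-1: Q_total=23.17, C_total=9.00, V=2.57; Q2=15.44, Q1=7.72; dissipated=0.000
Final charges: Q1=7.72, Q2=15.44, Q3=7.83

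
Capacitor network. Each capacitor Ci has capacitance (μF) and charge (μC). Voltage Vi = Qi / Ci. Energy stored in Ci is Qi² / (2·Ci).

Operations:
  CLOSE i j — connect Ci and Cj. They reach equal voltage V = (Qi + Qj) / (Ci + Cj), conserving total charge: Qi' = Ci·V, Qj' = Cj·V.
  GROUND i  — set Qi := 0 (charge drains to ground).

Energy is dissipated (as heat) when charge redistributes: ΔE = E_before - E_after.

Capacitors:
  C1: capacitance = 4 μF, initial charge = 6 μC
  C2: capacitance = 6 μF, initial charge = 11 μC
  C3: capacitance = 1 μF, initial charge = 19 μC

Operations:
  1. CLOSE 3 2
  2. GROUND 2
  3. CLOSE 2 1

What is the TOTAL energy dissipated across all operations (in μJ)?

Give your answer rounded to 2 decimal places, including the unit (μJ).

Answer: 184.10 μJ

Derivation:
Initial: C1(4μF, Q=6μC, V=1.50V), C2(6μF, Q=11μC, V=1.83V), C3(1μF, Q=19μC, V=19.00V)
Op 1: CLOSE 3-2: Q_total=30.00, C_total=7.00, V=4.29; Q3=4.29, Q2=25.71; dissipated=126.298
Op 2: GROUND 2: Q2=0; energy lost=55.102
Op 3: CLOSE 2-1: Q_total=6.00, C_total=10.00, V=0.60; Q2=3.60, Q1=2.40; dissipated=2.700
Total dissipated: 184.100 μJ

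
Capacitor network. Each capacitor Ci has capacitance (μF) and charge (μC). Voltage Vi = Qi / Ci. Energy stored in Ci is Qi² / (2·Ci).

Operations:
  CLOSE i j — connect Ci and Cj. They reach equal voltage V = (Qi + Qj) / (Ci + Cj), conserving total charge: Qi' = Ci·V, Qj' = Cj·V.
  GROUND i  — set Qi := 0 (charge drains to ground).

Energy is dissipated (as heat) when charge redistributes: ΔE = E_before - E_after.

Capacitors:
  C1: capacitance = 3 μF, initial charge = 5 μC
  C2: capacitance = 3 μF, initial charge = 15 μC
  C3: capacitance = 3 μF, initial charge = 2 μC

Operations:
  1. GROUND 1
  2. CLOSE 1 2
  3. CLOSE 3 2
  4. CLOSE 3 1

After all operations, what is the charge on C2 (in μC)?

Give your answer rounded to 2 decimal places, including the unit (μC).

Initial: C1(3μF, Q=5μC, V=1.67V), C2(3μF, Q=15μC, V=5.00V), C3(3μF, Q=2μC, V=0.67V)
Op 1: GROUND 1: Q1=0; energy lost=4.167
Op 2: CLOSE 1-2: Q_total=15.00, C_total=6.00, V=2.50; Q1=7.50, Q2=7.50; dissipated=18.750
Op 3: CLOSE 3-2: Q_total=9.50, C_total=6.00, V=1.58; Q3=4.75, Q2=4.75; dissipated=2.521
Op 4: CLOSE 3-1: Q_total=12.25, C_total=6.00, V=2.04; Q3=6.12, Q1=6.12; dissipated=0.630
Final charges: Q1=6.12, Q2=4.75, Q3=6.12

Answer: 4.75 μC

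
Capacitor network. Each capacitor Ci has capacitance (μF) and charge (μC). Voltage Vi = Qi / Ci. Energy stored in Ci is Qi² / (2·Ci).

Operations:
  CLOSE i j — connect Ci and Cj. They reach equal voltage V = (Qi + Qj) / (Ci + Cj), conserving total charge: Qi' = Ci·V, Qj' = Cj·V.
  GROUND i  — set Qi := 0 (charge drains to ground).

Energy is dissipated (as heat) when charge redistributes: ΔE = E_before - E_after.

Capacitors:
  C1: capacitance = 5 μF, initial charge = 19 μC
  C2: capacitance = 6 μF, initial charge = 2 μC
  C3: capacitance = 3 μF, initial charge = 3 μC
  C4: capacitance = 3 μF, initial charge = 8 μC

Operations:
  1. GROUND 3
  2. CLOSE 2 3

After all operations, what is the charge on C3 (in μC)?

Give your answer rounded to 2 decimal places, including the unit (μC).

Initial: C1(5μF, Q=19μC, V=3.80V), C2(6μF, Q=2μC, V=0.33V), C3(3μF, Q=3μC, V=1.00V), C4(3μF, Q=8μC, V=2.67V)
Op 1: GROUND 3: Q3=0; energy lost=1.500
Op 2: CLOSE 2-3: Q_total=2.00, C_total=9.00, V=0.22; Q2=1.33, Q3=0.67; dissipated=0.111
Final charges: Q1=19.00, Q2=1.33, Q3=0.67, Q4=8.00

Answer: 0.67 μC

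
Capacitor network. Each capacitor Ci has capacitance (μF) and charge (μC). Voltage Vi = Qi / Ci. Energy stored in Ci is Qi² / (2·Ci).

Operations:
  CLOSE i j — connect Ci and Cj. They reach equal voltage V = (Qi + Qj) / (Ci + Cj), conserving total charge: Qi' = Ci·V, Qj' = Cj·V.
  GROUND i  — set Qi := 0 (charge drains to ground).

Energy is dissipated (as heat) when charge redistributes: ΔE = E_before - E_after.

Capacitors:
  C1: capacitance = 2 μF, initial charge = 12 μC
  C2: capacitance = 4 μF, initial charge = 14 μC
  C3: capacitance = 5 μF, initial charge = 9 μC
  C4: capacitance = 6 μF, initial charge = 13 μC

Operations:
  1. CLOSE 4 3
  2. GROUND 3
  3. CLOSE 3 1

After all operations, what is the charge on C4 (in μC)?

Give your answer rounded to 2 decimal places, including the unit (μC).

Initial: C1(2μF, Q=12μC, V=6.00V), C2(4μF, Q=14μC, V=3.50V), C3(5μF, Q=9μC, V=1.80V), C4(6μF, Q=13μC, V=2.17V)
Op 1: CLOSE 4-3: Q_total=22.00, C_total=11.00, V=2.00; Q4=12.00, Q3=10.00; dissipated=0.183
Op 2: GROUND 3: Q3=0; energy lost=10.000
Op 3: CLOSE 3-1: Q_total=12.00, C_total=7.00, V=1.71; Q3=8.57, Q1=3.43; dissipated=25.714
Final charges: Q1=3.43, Q2=14.00, Q3=8.57, Q4=12.00

Answer: 12.00 μC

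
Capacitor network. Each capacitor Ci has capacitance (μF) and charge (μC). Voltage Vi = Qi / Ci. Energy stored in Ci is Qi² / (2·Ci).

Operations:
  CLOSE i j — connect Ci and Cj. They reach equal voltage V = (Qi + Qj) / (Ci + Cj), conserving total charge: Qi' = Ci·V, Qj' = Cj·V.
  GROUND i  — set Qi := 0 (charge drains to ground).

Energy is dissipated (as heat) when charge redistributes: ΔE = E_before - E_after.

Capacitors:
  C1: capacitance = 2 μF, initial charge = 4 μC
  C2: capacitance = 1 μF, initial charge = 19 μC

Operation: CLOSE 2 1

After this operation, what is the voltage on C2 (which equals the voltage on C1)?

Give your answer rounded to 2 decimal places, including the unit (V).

Initial: C1(2μF, Q=4μC, V=2.00V), C2(1μF, Q=19μC, V=19.00V)
Op 1: CLOSE 2-1: Q_total=23.00, C_total=3.00, V=7.67; Q2=7.67, Q1=15.33; dissipated=96.333

Answer: 7.67 V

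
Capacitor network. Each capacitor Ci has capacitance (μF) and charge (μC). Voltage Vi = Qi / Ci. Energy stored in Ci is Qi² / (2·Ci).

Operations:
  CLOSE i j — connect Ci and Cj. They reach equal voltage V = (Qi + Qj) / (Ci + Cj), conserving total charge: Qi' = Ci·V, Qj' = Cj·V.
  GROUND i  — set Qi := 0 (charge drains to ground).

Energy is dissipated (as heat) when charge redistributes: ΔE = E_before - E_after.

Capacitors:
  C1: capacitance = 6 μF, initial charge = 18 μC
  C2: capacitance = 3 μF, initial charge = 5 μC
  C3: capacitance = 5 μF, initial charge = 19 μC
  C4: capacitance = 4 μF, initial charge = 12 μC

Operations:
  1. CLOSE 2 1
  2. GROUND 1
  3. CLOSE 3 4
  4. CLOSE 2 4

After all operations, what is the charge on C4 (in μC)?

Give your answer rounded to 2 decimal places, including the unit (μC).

Initial: C1(6μF, Q=18μC, V=3.00V), C2(3μF, Q=5μC, V=1.67V), C3(5μF, Q=19μC, V=3.80V), C4(4μF, Q=12μC, V=3.00V)
Op 1: CLOSE 2-1: Q_total=23.00, C_total=9.00, V=2.56; Q2=7.67, Q1=15.33; dissipated=1.778
Op 2: GROUND 1: Q1=0; energy lost=19.593
Op 3: CLOSE 3-4: Q_total=31.00, C_total=9.00, V=3.44; Q3=17.22, Q4=13.78; dissipated=0.711
Op 4: CLOSE 2-4: Q_total=21.44, C_total=7.00, V=3.06; Q2=9.19, Q4=12.25; dissipated=0.677
Final charges: Q1=0.00, Q2=9.19, Q3=17.22, Q4=12.25

Answer: 12.25 μC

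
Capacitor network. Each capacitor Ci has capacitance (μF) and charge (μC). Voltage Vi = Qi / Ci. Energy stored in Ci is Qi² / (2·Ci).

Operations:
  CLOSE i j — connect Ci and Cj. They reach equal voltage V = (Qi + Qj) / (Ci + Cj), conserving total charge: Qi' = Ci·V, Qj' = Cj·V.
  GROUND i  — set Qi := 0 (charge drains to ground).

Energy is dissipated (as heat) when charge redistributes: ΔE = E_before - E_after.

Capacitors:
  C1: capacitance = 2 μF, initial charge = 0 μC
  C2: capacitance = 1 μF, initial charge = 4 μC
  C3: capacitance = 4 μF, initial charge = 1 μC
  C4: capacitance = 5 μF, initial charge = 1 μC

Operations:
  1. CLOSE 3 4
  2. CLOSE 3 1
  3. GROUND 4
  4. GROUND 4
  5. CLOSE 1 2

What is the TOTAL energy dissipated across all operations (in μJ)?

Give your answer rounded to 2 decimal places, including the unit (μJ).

Answer: 5.10 μJ

Derivation:
Initial: C1(2μF, Q=0μC, V=0.00V), C2(1μF, Q=4μC, V=4.00V), C3(4μF, Q=1μC, V=0.25V), C4(5μF, Q=1μC, V=0.20V)
Op 1: CLOSE 3-4: Q_total=2.00, C_total=9.00, V=0.22; Q3=0.89, Q4=1.11; dissipated=0.003
Op 2: CLOSE 3-1: Q_total=0.89, C_total=6.00, V=0.15; Q3=0.59, Q1=0.30; dissipated=0.033
Op 3: GROUND 4: Q4=0; energy lost=0.123
Op 4: GROUND 4: Q4=0; energy lost=0.000
Op 5: CLOSE 1-2: Q_total=4.30, C_total=3.00, V=1.43; Q1=2.86, Q2=1.43; dissipated=4.946
Total dissipated: 5.105 μJ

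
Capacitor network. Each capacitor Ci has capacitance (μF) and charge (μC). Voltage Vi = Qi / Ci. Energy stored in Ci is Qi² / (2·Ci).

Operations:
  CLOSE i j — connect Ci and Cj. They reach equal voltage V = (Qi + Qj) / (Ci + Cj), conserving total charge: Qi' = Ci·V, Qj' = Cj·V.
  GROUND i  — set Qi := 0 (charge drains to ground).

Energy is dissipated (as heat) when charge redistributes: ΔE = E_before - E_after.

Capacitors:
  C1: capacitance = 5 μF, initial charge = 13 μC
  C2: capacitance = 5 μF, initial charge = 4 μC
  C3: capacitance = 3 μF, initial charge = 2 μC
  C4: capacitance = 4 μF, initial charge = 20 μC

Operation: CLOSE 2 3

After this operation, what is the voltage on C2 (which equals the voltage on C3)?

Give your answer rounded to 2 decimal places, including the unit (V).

Answer: 0.75 V

Derivation:
Initial: C1(5μF, Q=13μC, V=2.60V), C2(5μF, Q=4μC, V=0.80V), C3(3μF, Q=2μC, V=0.67V), C4(4μF, Q=20μC, V=5.00V)
Op 1: CLOSE 2-3: Q_total=6.00, C_total=8.00, V=0.75; Q2=3.75, Q3=2.25; dissipated=0.017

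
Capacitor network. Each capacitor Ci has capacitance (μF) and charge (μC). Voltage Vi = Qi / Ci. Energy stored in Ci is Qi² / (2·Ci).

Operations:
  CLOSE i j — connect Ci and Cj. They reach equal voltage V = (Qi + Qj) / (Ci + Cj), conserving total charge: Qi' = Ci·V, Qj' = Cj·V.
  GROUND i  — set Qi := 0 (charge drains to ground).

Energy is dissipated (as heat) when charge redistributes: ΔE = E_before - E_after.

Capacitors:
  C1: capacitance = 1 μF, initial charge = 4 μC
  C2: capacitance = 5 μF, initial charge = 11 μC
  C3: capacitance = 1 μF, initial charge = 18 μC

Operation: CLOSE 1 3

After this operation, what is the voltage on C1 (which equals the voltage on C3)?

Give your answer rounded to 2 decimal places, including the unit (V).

Answer: 11.00 V

Derivation:
Initial: C1(1μF, Q=4μC, V=4.00V), C2(5μF, Q=11μC, V=2.20V), C3(1μF, Q=18μC, V=18.00V)
Op 1: CLOSE 1-3: Q_total=22.00, C_total=2.00, V=11.00; Q1=11.00, Q3=11.00; dissipated=49.000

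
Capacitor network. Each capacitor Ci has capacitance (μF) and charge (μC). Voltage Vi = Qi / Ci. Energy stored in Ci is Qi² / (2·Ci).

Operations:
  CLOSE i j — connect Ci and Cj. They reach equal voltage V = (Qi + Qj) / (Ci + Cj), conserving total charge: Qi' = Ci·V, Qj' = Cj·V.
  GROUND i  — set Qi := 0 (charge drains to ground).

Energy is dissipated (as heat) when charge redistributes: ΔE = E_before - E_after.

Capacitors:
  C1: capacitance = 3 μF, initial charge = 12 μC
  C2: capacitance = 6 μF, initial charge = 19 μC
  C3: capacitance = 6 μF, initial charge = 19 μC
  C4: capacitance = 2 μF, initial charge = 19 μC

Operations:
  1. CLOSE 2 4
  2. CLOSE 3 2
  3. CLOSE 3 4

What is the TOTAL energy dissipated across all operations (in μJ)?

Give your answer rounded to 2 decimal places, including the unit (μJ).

Initial: C1(3μF, Q=12μC, V=4.00V), C2(6μF, Q=19μC, V=3.17V), C3(6μF, Q=19μC, V=3.17V), C4(2μF, Q=19μC, V=9.50V)
Op 1: CLOSE 2-4: Q_total=38.00, C_total=8.00, V=4.75; Q2=28.50, Q4=9.50; dissipated=30.083
Op 2: CLOSE 3-2: Q_total=47.50, C_total=12.00, V=3.96; Q3=23.75, Q2=23.75; dissipated=3.760
Op 3: CLOSE 3-4: Q_total=33.25, C_total=8.00, V=4.16; Q3=24.94, Q4=8.31; dissipated=0.470
Total dissipated: 34.314 μJ

Answer: 34.31 μJ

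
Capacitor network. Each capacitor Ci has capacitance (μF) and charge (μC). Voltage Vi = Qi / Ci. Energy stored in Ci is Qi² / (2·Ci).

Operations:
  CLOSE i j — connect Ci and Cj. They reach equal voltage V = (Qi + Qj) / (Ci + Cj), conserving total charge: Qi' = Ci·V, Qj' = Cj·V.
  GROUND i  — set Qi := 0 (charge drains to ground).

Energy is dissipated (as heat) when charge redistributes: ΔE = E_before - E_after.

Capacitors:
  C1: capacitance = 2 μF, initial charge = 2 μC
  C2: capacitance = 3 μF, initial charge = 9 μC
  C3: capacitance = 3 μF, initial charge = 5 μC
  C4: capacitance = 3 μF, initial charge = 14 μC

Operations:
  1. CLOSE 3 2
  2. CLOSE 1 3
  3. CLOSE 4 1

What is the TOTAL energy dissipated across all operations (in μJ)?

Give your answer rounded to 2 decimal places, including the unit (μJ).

Answer: 7.33 μJ

Derivation:
Initial: C1(2μF, Q=2μC, V=1.00V), C2(3μF, Q=9μC, V=3.00V), C3(3μF, Q=5μC, V=1.67V), C4(3μF, Q=14μC, V=4.67V)
Op 1: CLOSE 3-2: Q_total=14.00, C_total=6.00, V=2.33; Q3=7.00, Q2=7.00; dissipated=1.333
Op 2: CLOSE 1-3: Q_total=9.00, C_total=5.00, V=1.80; Q1=3.60, Q3=5.40; dissipated=1.067
Op 3: CLOSE 4-1: Q_total=17.60, C_total=5.00, V=3.52; Q4=10.56, Q1=7.04; dissipated=4.931
Total dissipated: 7.331 μJ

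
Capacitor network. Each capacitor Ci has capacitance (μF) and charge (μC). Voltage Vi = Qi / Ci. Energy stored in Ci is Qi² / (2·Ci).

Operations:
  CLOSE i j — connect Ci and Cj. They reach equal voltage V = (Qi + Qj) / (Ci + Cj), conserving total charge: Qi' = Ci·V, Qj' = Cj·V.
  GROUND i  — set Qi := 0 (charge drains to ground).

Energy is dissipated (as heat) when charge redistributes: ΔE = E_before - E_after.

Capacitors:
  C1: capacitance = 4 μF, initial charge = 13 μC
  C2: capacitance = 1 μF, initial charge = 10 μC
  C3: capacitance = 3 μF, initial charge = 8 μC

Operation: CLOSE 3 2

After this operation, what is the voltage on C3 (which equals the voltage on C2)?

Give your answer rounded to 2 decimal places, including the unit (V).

Initial: C1(4μF, Q=13μC, V=3.25V), C2(1μF, Q=10μC, V=10.00V), C3(3μF, Q=8μC, V=2.67V)
Op 1: CLOSE 3-2: Q_total=18.00, C_total=4.00, V=4.50; Q3=13.50, Q2=4.50; dissipated=20.167

Answer: 4.50 V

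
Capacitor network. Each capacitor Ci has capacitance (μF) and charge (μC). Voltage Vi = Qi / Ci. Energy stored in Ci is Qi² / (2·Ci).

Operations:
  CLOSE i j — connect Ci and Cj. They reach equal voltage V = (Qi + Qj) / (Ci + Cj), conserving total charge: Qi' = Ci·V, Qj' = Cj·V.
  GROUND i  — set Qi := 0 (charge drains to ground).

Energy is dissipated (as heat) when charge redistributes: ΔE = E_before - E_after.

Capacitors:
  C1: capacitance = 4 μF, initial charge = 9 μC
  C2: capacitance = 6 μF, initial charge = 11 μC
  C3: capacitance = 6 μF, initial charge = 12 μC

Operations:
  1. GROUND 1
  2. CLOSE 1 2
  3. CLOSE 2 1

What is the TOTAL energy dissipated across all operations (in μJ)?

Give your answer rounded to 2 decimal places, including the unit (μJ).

Initial: C1(4μF, Q=9μC, V=2.25V), C2(6μF, Q=11μC, V=1.83V), C3(6μF, Q=12μC, V=2.00V)
Op 1: GROUND 1: Q1=0; energy lost=10.125
Op 2: CLOSE 1-2: Q_total=11.00, C_total=10.00, V=1.10; Q1=4.40, Q2=6.60; dissipated=4.033
Op 3: CLOSE 2-1: Q_total=11.00, C_total=10.00, V=1.10; Q2=6.60, Q1=4.40; dissipated=0.000
Total dissipated: 14.158 μJ

Answer: 14.16 μJ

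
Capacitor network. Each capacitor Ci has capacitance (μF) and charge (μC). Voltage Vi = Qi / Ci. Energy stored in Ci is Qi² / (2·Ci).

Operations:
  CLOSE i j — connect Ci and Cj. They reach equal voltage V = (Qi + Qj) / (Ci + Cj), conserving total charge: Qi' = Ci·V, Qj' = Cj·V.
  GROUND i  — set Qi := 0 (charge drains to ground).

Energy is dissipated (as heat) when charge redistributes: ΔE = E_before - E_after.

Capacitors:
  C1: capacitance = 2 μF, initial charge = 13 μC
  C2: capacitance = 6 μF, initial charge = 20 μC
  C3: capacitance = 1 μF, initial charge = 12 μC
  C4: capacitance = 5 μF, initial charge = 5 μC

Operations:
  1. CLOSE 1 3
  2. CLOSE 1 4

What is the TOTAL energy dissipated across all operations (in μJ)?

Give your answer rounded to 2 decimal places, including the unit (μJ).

Initial: C1(2μF, Q=13μC, V=6.50V), C2(6μF, Q=20μC, V=3.33V), C3(1μF, Q=12μC, V=12.00V), C4(5μF, Q=5μC, V=1.00V)
Op 1: CLOSE 1-3: Q_total=25.00, C_total=3.00, V=8.33; Q1=16.67, Q3=8.33; dissipated=10.083
Op 2: CLOSE 1-4: Q_total=21.67, C_total=7.00, V=3.10; Q1=6.19, Q4=15.48; dissipated=38.413
Total dissipated: 48.496 μJ

Answer: 48.50 μJ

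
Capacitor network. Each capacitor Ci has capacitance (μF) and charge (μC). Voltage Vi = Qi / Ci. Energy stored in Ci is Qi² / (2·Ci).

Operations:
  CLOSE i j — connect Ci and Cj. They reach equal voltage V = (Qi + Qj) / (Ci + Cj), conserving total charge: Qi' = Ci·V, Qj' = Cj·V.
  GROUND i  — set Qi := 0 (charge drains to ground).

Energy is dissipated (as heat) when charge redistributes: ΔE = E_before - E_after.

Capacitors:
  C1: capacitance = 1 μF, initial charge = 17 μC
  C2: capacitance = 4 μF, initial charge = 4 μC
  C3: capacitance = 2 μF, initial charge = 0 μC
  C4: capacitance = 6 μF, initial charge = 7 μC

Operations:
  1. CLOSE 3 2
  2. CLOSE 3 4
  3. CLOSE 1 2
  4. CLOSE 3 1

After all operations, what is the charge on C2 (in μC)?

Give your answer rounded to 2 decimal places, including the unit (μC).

Answer: 15.73 μC

Derivation:
Initial: C1(1μF, Q=17μC, V=17.00V), C2(4μF, Q=4μC, V=1.00V), C3(2μF, Q=0μC, V=0.00V), C4(6μF, Q=7μC, V=1.17V)
Op 1: CLOSE 3-2: Q_total=4.00, C_total=6.00, V=0.67; Q3=1.33, Q2=2.67; dissipated=0.667
Op 2: CLOSE 3-4: Q_total=8.33, C_total=8.00, V=1.04; Q3=2.08, Q4=6.25; dissipated=0.188
Op 3: CLOSE 1-2: Q_total=19.67, C_total=5.00, V=3.93; Q1=3.93, Q2=15.73; dissipated=106.711
Op 4: CLOSE 3-1: Q_total=6.02, C_total=3.00, V=2.01; Q3=4.01, Q1=2.01; dissipated=2.787
Final charges: Q1=2.01, Q2=15.73, Q3=4.01, Q4=6.25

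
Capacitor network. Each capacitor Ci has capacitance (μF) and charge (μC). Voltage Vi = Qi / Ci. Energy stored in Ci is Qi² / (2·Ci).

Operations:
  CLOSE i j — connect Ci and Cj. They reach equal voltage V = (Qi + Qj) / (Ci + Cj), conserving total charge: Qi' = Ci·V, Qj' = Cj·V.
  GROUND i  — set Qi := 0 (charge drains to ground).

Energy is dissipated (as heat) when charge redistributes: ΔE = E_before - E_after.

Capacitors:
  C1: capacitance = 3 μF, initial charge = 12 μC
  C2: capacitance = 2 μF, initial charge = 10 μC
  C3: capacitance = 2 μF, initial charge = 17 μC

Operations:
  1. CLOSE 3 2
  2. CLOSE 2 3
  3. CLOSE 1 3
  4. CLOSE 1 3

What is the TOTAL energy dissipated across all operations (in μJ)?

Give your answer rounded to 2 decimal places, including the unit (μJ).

Initial: C1(3μF, Q=12μC, V=4.00V), C2(2μF, Q=10μC, V=5.00V), C3(2μF, Q=17μC, V=8.50V)
Op 1: CLOSE 3-2: Q_total=27.00, C_total=4.00, V=6.75; Q3=13.50, Q2=13.50; dissipated=6.125
Op 2: CLOSE 2-3: Q_total=27.00, C_total=4.00, V=6.75; Q2=13.50, Q3=13.50; dissipated=0.000
Op 3: CLOSE 1-3: Q_total=25.50, C_total=5.00, V=5.10; Q1=15.30, Q3=10.20; dissipated=4.537
Op 4: CLOSE 1-3: Q_total=25.50, C_total=5.00, V=5.10; Q1=15.30, Q3=10.20; dissipated=0.000
Total dissipated: 10.662 μJ

Answer: 10.66 μJ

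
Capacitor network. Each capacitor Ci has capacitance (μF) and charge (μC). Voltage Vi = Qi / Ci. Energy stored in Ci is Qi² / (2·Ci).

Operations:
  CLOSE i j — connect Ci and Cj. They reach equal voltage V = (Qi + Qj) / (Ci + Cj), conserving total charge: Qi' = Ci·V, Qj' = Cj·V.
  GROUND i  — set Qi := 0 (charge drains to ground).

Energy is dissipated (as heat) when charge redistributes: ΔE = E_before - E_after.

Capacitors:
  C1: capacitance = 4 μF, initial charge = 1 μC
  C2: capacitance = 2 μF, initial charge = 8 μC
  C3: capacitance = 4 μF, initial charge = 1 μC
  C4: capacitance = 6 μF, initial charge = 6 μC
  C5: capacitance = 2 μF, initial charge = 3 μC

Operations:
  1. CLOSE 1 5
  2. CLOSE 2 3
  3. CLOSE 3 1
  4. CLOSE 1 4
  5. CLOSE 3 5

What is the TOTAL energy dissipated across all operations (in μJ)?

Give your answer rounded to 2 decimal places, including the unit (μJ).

Initial: C1(4μF, Q=1μC, V=0.25V), C2(2μF, Q=8μC, V=4.00V), C3(4μF, Q=1μC, V=0.25V), C4(6μF, Q=6μC, V=1.00V), C5(2μF, Q=3μC, V=1.50V)
Op 1: CLOSE 1-5: Q_total=4.00, C_total=6.00, V=0.67; Q1=2.67, Q5=1.33; dissipated=1.042
Op 2: CLOSE 2-3: Q_total=9.00, C_total=6.00, V=1.50; Q2=3.00, Q3=6.00; dissipated=9.375
Op 3: CLOSE 3-1: Q_total=8.67, C_total=8.00, V=1.08; Q3=4.33, Q1=4.33; dissipated=0.694
Op 4: CLOSE 1-4: Q_total=10.33, C_total=10.00, V=1.03; Q1=4.13, Q4=6.20; dissipated=0.008
Op 5: CLOSE 3-5: Q_total=5.67, C_total=6.00, V=0.94; Q3=3.78, Q5=1.89; dissipated=0.116
Total dissipated: 11.235 μJ

Answer: 11.24 μJ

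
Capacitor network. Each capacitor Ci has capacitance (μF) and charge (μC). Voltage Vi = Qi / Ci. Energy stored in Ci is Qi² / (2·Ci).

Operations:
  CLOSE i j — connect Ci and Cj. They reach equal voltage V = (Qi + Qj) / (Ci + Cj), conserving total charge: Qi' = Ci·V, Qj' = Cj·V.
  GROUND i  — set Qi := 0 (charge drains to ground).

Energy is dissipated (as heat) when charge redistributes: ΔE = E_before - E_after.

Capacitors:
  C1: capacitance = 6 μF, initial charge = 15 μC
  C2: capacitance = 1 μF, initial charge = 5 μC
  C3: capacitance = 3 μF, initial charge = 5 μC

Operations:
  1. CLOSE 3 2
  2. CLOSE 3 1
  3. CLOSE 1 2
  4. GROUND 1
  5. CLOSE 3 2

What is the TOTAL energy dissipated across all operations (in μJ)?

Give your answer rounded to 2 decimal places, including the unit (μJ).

Answer: 22.92 μJ

Derivation:
Initial: C1(6μF, Q=15μC, V=2.50V), C2(1μF, Q=5μC, V=5.00V), C3(3μF, Q=5μC, V=1.67V)
Op 1: CLOSE 3-2: Q_total=10.00, C_total=4.00, V=2.50; Q3=7.50, Q2=2.50; dissipated=4.167
Op 2: CLOSE 3-1: Q_total=22.50, C_total=9.00, V=2.50; Q3=7.50, Q1=15.00; dissipated=0.000
Op 3: CLOSE 1-2: Q_total=17.50, C_total=7.00, V=2.50; Q1=15.00, Q2=2.50; dissipated=0.000
Op 4: GROUND 1: Q1=0; energy lost=18.750
Op 5: CLOSE 3-2: Q_total=10.00, C_total=4.00, V=2.50; Q3=7.50, Q2=2.50; dissipated=0.000
Total dissipated: 22.917 μJ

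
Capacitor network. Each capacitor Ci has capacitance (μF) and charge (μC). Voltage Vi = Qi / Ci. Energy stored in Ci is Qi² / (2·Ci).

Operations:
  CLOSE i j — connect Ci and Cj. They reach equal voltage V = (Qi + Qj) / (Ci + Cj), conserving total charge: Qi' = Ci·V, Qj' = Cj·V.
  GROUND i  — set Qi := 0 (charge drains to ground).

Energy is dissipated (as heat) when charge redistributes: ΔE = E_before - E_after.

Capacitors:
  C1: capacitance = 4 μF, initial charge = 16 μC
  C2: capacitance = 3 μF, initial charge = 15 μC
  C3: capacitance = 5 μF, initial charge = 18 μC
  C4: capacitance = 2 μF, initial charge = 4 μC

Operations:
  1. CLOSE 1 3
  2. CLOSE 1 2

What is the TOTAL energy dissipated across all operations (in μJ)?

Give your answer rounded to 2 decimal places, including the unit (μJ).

Initial: C1(4μF, Q=16μC, V=4.00V), C2(3μF, Q=15μC, V=5.00V), C3(5μF, Q=18μC, V=3.60V), C4(2μF, Q=4μC, V=2.00V)
Op 1: CLOSE 1-3: Q_total=34.00, C_total=9.00, V=3.78; Q1=15.11, Q3=18.89; dissipated=0.178
Op 2: CLOSE 1-2: Q_total=30.11, C_total=7.00, V=4.30; Q1=17.21, Q2=12.90; dissipated=1.280
Total dissipated: 1.458 μJ

Answer: 1.46 μJ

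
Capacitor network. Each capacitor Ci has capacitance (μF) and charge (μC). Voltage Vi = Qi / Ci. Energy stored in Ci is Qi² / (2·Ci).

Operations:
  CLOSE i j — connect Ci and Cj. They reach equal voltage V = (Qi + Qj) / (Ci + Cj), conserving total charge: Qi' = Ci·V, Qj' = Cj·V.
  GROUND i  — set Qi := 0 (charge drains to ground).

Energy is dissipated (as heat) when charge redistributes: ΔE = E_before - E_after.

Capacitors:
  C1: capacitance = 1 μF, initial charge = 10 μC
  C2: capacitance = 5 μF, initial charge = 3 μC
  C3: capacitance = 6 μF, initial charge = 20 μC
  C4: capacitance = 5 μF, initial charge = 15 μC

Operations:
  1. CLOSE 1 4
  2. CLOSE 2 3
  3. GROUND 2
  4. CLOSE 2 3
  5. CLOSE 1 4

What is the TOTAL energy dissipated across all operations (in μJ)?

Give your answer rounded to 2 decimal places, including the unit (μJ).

Answer: 47.50 μJ

Derivation:
Initial: C1(1μF, Q=10μC, V=10.00V), C2(5μF, Q=3μC, V=0.60V), C3(6μF, Q=20μC, V=3.33V), C4(5μF, Q=15μC, V=3.00V)
Op 1: CLOSE 1-4: Q_total=25.00, C_total=6.00, V=4.17; Q1=4.17, Q4=20.83; dissipated=20.417
Op 2: CLOSE 2-3: Q_total=23.00, C_total=11.00, V=2.09; Q2=10.45, Q3=12.55; dissipated=10.188
Op 3: GROUND 2: Q2=0; energy lost=10.930
Op 4: CLOSE 2-3: Q_total=12.55, C_total=11.00, V=1.14; Q2=5.70, Q3=6.84; dissipated=5.962
Op 5: CLOSE 1-4: Q_total=25.00, C_total=6.00, V=4.17; Q1=4.17, Q4=20.83; dissipated=0.000
Total dissipated: 47.496 μJ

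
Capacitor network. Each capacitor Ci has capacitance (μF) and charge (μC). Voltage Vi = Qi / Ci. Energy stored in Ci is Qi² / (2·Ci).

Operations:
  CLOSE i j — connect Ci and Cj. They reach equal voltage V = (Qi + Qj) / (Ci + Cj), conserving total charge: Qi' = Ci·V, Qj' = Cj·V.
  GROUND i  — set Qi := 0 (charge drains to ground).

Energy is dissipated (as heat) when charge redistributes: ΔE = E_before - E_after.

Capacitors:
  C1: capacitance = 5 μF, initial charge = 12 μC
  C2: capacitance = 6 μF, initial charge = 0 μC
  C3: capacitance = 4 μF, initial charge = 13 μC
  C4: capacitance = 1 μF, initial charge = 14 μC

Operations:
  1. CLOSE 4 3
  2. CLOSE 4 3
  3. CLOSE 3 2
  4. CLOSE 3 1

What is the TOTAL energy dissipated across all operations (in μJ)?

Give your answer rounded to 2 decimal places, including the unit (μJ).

Answer: 81.28 μJ

Derivation:
Initial: C1(5μF, Q=12μC, V=2.40V), C2(6μF, Q=0μC, V=0.00V), C3(4μF, Q=13μC, V=3.25V), C4(1μF, Q=14μC, V=14.00V)
Op 1: CLOSE 4-3: Q_total=27.00, C_total=5.00, V=5.40; Q4=5.40, Q3=21.60; dissipated=46.225
Op 2: CLOSE 4-3: Q_total=27.00, C_total=5.00, V=5.40; Q4=5.40, Q3=21.60; dissipated=0.000
Op 3: CLOSE 3-2: Q_total=21.60, C_total=10.00, V=2.16; Q3=8.64, Q2=12.96; dissipated=34.992
Op 4: CLOSE 3-1: Q_total=20.64, C_total=9.00, V=2.29; Q3=9.17, Q1=11.47; dissipated=0.064
Total dissipated: 81.281 μJ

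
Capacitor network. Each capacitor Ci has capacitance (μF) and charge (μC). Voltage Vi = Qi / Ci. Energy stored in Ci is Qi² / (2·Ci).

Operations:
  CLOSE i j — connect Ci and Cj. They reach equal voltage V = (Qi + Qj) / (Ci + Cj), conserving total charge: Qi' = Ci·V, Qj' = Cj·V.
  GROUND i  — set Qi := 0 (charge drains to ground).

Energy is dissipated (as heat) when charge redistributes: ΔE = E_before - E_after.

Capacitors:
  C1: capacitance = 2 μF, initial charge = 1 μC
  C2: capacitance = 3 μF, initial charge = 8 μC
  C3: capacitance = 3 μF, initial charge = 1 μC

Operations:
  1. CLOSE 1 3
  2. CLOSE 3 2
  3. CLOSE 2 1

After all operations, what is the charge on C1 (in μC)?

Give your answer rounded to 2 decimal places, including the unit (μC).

Initial: C1(2μF, Q=1μC, V=0.50V), C2(3μF, Q=8μC, V=2.67V), C3(3μF, Q=1μC, V=0.33V)
Op 1: CLOSE 1-3: Q_total=2.00, C_total=5.00, V=0.40; Q1=0.80, Q3=1.20; dissipated=0.017
Op 2: CLOSE 3-2: Q_total=9.20, C_total=6.00, V=1.53; Q3=4.60, Q2=4.60; dissipated=3.853
Op 3: CLOSE 2-1: Q_total=5.40, C_total=5.00, V=1.08; Q2=3.24, Q1=2.16; dissipated=0.771
Final charges: Q1=2.16, Q2=3.24, Q3=4.60

Answer: 2.16 μC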